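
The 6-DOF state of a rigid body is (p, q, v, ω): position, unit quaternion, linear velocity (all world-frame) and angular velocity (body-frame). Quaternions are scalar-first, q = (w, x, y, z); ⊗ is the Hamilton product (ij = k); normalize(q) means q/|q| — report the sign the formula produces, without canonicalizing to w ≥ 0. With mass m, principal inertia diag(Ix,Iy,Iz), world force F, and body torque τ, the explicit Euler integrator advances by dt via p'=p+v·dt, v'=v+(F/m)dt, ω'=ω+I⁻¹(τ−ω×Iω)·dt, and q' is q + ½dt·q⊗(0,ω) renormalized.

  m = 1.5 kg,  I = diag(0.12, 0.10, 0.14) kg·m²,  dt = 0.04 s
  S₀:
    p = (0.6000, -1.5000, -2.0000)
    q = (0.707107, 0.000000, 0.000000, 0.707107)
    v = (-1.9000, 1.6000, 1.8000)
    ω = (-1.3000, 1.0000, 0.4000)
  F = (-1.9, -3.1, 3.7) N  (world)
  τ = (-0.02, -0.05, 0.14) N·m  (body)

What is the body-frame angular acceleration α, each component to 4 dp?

ω×(Iω) gyroscopic = (0.0160, 0.0104, 0.0260)
(τ − ω×Iω)/I = (-0.3000, -0.6040, 0.8143)

α = (-0.3000, -0.6040, 0.8143)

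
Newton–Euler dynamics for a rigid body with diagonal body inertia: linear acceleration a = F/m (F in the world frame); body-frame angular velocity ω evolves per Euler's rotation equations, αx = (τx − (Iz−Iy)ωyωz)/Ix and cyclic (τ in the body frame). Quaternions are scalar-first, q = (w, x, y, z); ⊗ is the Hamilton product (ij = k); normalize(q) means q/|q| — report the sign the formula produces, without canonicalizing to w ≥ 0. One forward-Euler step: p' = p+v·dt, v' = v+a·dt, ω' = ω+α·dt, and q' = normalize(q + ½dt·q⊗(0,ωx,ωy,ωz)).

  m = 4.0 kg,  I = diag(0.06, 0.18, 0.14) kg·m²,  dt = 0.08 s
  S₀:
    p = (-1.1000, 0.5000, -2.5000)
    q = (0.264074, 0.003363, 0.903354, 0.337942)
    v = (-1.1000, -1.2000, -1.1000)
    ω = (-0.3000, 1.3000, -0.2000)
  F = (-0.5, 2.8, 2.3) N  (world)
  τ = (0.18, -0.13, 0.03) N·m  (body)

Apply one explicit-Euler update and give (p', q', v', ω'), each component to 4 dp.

p' = (-1.1880, 0.4040, -2.5880)
q' = (0.2195, -0.0246, 0.9117, 0.3463)
v' = (-1.1100, -1.1440, -1.0540)
ω' = (-0.0739, 1.2444, -0.1561)

p' = p + v·dt = (-1.1880, 0.4040, -2.5880)
new velocity v' = (-1.1100, -1.1440, -1.0540)
gyro term ω×Iω = (0.0104, -0.0048, -0.0468)
angular accel α = (2.8267, -0.6956, 0.5486)
ω' = ω + α·dt = (-0.0739, 1.2444, -0.1561)
q⊗(0,ω) = (-1.1057629, -0.6992176, 0.2425862, 0.2225633)
q' = normalize(q + ½dt·q⊗(0,ω)) = (0.2195, -0.0246, 0.9117, 0.3463)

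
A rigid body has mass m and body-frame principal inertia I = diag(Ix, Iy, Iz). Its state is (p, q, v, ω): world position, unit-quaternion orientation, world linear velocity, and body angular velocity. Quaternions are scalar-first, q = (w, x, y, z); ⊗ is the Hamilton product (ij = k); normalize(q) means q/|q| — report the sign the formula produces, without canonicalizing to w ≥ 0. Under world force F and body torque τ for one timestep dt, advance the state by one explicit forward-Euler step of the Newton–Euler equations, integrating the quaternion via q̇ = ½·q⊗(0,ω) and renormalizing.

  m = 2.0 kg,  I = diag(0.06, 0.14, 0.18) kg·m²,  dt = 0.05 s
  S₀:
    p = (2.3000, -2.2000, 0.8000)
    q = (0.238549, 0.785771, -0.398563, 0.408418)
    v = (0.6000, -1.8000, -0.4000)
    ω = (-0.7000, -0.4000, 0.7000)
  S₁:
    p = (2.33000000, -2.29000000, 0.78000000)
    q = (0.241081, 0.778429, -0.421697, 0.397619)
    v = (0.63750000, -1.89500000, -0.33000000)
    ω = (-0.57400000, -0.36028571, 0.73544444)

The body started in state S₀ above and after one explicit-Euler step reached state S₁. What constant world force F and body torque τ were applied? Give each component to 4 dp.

F = (1.5000, -3.8000, 2.8000)
τ = (0.1400, 0.1700, 0.1500)

v₁ − v₀ = (0.03750000, -0.09500000, 0.07000000)
m·(v₁−v₀)/dt = (1.5000, -3.8000, 2.8000)
Δω = ω₁−ω₀ = (0.12600000, 0.03971429, 0.03544444)
ω₀×(Iω₀) = (-0.0112, 0.0588, 0.0224)
τ = I·(Δω/dt) + ω₀×(Iω₀) = (0.1400, 0.1700, 0.1500)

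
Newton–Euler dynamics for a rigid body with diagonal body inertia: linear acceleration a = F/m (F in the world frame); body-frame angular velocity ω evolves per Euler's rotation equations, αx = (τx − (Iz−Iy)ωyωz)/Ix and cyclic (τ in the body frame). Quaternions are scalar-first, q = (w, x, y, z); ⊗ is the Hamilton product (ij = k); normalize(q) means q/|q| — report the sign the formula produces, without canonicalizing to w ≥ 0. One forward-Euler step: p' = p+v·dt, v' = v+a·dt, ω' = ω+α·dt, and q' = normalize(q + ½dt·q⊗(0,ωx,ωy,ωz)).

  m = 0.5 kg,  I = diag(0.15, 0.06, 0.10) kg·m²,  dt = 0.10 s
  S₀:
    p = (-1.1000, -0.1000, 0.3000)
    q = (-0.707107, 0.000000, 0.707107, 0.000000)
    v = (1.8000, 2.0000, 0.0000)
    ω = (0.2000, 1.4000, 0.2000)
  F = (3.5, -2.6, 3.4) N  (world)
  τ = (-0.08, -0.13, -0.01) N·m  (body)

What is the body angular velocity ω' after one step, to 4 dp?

precession coupling ω×(Iω) = (0.0112, 0.0020, -0.0252)
(τ − ω×Iω)/I = (-0.6080, -2.2000, 0.1520)
new body rate ω' = (0.1392, 1.1800, 0.2152)

ω' = (0.1392, 1.1800, 0.2152)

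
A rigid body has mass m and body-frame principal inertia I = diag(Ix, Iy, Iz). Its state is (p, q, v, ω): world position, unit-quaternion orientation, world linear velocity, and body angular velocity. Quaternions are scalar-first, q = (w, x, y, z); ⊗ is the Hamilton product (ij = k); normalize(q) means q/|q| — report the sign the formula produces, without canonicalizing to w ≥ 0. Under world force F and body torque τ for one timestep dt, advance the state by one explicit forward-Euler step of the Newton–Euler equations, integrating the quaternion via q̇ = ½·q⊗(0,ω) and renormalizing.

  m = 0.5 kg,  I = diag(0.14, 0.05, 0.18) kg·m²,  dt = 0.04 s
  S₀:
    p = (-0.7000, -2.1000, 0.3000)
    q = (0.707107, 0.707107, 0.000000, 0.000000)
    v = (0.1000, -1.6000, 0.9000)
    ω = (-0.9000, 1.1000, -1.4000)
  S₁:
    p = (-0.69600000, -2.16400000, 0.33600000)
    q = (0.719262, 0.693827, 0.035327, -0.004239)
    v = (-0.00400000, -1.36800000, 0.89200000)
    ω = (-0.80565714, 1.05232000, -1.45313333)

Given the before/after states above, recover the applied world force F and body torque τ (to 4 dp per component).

Δv = v₁−v₀ = (-0.10400000, 0.23200000, -0.00800000)
applied force F = (-1.3000, 2.9000, -0.1000)
rate change Δω = (0.09434286, -0.04768000, -0.05313333)
gyro term ω₀×Iω₀ = (-0.2002, -0.0504, 0.0891)
applied torque τ = (0.1300, -0.1100, -0.1500)

F = (-1.3000, 2.9000, -0.1000)
τ = (0.1300, -0.1100, -0.1500)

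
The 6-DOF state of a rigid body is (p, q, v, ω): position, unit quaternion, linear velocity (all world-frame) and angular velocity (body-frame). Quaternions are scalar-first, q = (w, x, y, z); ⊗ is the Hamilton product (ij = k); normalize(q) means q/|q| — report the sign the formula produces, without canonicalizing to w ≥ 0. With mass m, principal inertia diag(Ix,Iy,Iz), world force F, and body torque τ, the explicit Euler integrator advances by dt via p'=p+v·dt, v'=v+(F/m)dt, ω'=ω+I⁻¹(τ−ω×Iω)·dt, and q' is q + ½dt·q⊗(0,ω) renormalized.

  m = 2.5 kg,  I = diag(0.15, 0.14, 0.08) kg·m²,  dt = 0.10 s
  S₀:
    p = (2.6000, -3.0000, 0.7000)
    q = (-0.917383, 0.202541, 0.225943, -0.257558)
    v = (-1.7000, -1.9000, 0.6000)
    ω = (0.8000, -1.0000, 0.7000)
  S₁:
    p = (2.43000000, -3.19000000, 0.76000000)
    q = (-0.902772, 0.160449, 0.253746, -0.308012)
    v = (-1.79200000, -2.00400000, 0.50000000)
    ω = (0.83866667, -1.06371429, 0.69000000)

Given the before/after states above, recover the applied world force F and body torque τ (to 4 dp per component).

F = (-2.3000, -2.6000, -2.5000)
τ = (0.1000, -0.0500, 0.0000)

rate change Δω = (0.03866667, -0.06371429, -0.01000000)
precession coupling = (0.0420, 0.0392, 0.0080)
I·α + gyro = (0.1000, -0.0500, 0.0000)
v₁ − v₀ = (-0.09200000, -0.10400000, -0.10000000)
applied force F = (-2.3000, -2.6000, -2.5000)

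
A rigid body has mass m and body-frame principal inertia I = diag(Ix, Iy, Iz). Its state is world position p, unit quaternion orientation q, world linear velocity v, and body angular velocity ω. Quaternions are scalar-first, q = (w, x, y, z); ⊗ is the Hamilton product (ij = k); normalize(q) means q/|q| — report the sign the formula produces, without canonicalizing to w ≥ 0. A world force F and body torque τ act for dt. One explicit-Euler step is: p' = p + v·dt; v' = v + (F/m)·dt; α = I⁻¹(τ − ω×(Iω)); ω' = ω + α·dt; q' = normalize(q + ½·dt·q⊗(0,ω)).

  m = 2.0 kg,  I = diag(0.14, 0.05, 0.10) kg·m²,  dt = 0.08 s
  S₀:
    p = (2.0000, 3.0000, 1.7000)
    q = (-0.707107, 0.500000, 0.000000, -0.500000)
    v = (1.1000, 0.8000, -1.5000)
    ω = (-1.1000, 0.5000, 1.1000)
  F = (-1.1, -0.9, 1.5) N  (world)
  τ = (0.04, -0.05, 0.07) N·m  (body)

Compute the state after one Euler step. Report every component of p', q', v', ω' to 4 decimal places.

p' = (2.0880, 3.0640, 1.5800)
q' = (-0.6617, 0.5400, -0.0141, -0.5200)
v' = (1.0560, 0.7640, -1.4400)
ω' = (-1.0929, 0.4974, 1.1164)

ω×(Iω) gyroscopic = (0.0275, -0.0484, 0.0495)
angular accel α = (0.0893, -0.0320, 0.2050)
ω' = ω + α·dt = (-1.0929, 0.4974, 1.1164)
2q̇ = q⊗(0,ω) = (1.1000000, 1.0278177, -0.3535535, -0.5278177)
q' = normalize(q + ½dt·q⊗(0,ω)) = (-0.6617, 0.5400, -0.0141, -0.5200)
new position p' = (2.0880, 3.0640, 1.5800)
v + (F/m)dt = (1.0560, 0.7640, -1.4400)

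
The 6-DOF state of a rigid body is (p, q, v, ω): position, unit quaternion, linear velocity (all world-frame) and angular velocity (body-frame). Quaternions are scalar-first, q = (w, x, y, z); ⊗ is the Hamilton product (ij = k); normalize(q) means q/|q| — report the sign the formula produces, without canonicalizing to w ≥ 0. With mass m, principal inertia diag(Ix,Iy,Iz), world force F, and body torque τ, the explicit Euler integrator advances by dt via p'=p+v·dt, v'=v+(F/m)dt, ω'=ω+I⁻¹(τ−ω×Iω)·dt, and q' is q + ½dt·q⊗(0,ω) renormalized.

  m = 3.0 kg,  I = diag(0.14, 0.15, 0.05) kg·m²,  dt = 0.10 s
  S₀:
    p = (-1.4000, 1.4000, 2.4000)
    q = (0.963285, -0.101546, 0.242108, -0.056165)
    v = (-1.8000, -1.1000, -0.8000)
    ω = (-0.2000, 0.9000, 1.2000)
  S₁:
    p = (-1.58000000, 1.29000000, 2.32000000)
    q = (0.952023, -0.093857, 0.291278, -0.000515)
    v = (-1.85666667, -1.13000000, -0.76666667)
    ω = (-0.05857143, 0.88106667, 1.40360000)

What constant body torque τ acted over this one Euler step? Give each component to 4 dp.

rate change Δω = (0.14142857, -0.01893333, 0.20360000)
precession coupling = (-0.1080, -0.0216, -0.0018)
τ = I·(Δω/dt) + ω₀×(Iω₀) = (0.0900, -0.0500, 0.1000)

τ = (0.0900, -0.0500, 0.1000)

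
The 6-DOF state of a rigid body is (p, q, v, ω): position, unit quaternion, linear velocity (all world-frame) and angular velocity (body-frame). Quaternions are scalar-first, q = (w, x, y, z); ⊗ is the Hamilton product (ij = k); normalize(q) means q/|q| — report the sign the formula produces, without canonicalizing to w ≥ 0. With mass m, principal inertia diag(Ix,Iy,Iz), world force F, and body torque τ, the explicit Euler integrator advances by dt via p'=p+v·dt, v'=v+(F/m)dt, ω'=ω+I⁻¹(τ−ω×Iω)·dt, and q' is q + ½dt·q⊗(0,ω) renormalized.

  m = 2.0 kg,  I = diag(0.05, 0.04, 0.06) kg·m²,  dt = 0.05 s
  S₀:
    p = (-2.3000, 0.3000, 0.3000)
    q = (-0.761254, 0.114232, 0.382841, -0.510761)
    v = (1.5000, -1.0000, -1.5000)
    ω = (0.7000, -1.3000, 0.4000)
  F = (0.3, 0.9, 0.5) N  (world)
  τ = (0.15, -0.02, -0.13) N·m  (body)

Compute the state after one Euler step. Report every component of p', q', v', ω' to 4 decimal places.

p' = (-2.2250, 0.2500, 0.2250)
q' = (-0.7452, 0.0881, 0.3972, -0.5284)
v' = (1.5075, -0.9775, -1.4875)
ω' = (0.8604, -1.3215, 0.2841)

gyro term ω×Iω = (-0.0104, -0.0028, 0.0091)
angular accel α = (3.2080, -0.4300, -2.3183)
new body rate ω' = (0.8604, -1.3215, 0.2841)
2q̇ = q⊗(0,ω) = (0.6220353, -1.0437307, 0.5864047, -0.7209919)
updated quaternion q' = (-0.7452, 0.0881, 0.3972, -0.5284)
a = F/m = (0.1500, 0.4500, 0.2500)
p' = p + v·dt = (-2.2250, 0.2500, 0.2250)
v' = v + a·dt = (1.5075, -0.9775, -1.4875)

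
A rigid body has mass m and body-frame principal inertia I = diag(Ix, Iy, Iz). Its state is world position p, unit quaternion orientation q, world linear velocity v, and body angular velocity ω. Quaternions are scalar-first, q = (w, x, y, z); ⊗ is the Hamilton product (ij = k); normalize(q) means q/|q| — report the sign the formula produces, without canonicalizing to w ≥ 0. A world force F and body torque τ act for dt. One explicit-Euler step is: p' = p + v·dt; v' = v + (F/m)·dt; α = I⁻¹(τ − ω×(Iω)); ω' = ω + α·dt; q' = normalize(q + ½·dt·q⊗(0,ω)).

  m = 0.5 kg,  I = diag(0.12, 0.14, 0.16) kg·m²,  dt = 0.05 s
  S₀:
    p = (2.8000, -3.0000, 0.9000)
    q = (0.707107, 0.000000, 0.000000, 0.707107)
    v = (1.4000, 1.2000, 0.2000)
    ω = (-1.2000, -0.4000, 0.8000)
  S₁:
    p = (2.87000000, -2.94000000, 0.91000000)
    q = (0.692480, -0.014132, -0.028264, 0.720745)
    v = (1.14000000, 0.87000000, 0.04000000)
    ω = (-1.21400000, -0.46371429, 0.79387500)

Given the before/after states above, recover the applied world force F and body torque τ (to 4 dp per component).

F = (-2.6000, -3.3000, -1.6000)
τ = (-0.0400, -0.1400, -0.0100)

rate change Δω = (-0.01400000, -0.06371429, -0.00612500)
I·α + gyro = (-0.0400, -0.1400, -0.0100)
velocity change Δv = (-0.26000000, -0.33000000, -0.16000000)
F = m·Δv/dt = (-2.6000, -3.3000, -1.6000)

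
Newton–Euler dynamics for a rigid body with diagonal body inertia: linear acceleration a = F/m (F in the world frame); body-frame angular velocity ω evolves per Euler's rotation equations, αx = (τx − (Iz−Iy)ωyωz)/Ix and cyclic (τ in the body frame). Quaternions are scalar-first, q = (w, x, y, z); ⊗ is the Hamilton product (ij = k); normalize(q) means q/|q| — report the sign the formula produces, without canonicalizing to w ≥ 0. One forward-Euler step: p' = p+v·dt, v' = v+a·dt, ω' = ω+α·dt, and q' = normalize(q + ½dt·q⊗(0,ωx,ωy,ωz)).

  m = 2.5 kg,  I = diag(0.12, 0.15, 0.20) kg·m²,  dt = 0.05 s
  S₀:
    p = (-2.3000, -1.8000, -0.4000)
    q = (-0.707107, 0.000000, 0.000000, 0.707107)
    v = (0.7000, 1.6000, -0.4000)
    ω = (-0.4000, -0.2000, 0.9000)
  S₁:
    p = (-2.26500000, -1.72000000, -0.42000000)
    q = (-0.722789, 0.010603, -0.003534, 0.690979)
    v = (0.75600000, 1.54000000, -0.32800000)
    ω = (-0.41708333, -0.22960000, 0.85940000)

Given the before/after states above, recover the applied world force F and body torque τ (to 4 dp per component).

velocity change Δv = (0.05600000, -0.06000000, 0.07200000)
applied force F = (2.8000, -3.0000, 3.6000)
rate change Δω = (-0.01708333, -0.02960000, -0.04060000)
gyro term ω₀×Iω₀ = (-0.0090, 0.0288, 0.0024)
applied torque τ = (-0.0500, -0.0600, -0.1600)

F = (2.8000, -3.0000, 3.6000)
τ = (-0.0500, -0.0600, -0.1600)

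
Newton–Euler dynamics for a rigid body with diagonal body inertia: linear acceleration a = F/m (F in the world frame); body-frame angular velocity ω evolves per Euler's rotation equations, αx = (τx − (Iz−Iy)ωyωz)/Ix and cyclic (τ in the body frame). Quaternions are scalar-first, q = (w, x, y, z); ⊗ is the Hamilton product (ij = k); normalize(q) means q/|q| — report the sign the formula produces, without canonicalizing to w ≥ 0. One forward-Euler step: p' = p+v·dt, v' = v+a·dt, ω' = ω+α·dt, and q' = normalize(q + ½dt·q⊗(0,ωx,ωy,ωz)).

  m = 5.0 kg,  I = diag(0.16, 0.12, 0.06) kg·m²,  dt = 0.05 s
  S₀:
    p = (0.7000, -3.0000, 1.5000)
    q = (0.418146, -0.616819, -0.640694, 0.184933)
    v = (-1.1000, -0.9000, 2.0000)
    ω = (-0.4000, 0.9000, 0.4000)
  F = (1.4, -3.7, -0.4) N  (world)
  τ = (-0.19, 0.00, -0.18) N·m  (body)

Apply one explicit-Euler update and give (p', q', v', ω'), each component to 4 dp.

angular accel α = (-1.0525, 0.1333, -3.2400)
new body rate ω' = (-0.4526, 0.9067, 0.2380)
Hamilton product q⊗(0,ω) = (0.2559238, -0.5899757, 0.5490858, -0.6441563)
updated quaternion q' = (0.4244, -0.6313, -0.6267, 0.1688)
new position p' = (0.6450, -3.0450, 1.6000)
new velocity v' = (-1.0860, -0.9370, 1.9960)

p' = (0.6450, -3.0450, 1.6000)
q' = (0.4244, -0.6313, -0.6267, 0.1688)
v' = (-1.0860, -0.9370, 1.9960)
ω' = (-0.4526, 0.9067, 0.2380)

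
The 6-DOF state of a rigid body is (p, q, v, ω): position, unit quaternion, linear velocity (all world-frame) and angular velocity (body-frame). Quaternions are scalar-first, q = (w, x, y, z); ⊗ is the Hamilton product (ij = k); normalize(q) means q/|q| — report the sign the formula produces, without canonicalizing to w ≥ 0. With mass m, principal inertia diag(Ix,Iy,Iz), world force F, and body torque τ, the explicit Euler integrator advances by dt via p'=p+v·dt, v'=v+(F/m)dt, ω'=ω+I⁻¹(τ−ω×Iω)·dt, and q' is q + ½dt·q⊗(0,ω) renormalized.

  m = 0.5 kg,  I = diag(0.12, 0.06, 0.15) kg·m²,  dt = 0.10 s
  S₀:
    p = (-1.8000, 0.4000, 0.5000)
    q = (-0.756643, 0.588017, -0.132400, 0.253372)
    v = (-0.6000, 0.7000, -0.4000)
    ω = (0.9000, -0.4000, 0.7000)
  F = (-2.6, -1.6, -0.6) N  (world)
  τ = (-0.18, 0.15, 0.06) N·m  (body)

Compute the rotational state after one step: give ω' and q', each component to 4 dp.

ω' = (0.7710, -0.1185, 0.7256)
q' = (-0.7932, 0.5534, -0.1262, 0.2207)

gyro term ω×Iω = (-0.0252, -0.0189, 0.0216)
(τ − ω×Iω)/I = (-1.2900, 2.8150, 0.2560)
new body rate ω' = (0.7710, -0.1185, 0.7256)
Hamilton product q⊗(0,ω) = (-0.7595357, -0.6723099, 0.1190801, -0.6456969)
updated quaternion q' = (-0.7932, 0.5534, -0.1262, 0.2207)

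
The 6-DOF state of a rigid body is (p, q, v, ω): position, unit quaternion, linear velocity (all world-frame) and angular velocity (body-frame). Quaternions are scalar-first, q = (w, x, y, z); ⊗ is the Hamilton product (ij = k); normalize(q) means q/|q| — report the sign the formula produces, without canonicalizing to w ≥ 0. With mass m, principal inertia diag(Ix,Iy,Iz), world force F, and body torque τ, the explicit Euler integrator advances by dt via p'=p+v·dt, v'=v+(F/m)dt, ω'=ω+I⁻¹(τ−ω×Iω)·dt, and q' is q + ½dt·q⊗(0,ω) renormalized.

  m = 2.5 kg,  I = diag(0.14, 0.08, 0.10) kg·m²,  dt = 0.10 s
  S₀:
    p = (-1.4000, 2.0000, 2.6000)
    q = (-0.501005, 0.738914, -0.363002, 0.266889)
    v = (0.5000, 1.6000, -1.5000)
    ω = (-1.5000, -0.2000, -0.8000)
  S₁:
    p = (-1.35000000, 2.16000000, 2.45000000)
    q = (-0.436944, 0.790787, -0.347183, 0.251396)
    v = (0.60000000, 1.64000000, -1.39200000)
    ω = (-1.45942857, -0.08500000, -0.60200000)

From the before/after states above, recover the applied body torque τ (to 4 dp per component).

τ = (0.0600, 0.1400, 0.1800)

ω₁ − ω₀ = (0.04057143, 0.11500000, 0.19800000)
precession coupling = (0.0032, 0.0480, -0.0180)
τ = I·(Δω/dt) + ω₀×(Iω₀) = (0.0600, 0.1400, 0.1800)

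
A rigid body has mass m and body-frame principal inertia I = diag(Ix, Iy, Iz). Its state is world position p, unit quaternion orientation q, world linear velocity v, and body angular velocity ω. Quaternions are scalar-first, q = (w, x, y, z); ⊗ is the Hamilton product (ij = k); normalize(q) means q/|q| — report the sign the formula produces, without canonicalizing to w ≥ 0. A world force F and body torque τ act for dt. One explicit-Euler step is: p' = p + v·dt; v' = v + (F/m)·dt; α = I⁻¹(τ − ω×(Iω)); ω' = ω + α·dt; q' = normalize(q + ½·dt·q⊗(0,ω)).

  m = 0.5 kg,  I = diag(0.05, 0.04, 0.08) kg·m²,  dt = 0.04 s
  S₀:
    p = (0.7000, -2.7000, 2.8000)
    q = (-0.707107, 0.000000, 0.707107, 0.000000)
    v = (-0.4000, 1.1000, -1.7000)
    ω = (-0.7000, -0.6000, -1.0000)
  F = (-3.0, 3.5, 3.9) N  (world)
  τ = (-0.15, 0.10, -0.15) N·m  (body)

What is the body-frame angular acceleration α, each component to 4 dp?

α = (-3.4800, 3.0250, -1.8225)

gyro term ω×Iω = (0.0240, -0.0210, -0.0042)
angular accel α = (-3.4800, 3.0250, -1.8225)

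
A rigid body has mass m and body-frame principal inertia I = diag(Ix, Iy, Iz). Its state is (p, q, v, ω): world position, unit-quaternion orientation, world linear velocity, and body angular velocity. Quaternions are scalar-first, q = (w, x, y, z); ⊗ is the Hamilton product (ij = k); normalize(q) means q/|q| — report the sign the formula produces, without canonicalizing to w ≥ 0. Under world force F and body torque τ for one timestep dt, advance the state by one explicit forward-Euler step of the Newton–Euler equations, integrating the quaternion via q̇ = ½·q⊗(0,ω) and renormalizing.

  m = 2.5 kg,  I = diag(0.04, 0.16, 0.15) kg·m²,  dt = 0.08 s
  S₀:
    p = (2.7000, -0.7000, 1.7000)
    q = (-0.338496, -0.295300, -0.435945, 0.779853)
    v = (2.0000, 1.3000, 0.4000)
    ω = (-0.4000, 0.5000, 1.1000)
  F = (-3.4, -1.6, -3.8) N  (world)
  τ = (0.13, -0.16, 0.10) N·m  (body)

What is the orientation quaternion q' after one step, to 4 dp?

q' = (-0.3683, -0.3242, -0.4416, 0.7511)

Hamilton product q⊗(0,ω) = (-0.7579858, -0.7340676, -0.1563592, -0.6943736)
q' = normalize(q + ½dt·q⊗(0,ω)) = (-0.3683, -0.3242, -0.4416, 0.7511)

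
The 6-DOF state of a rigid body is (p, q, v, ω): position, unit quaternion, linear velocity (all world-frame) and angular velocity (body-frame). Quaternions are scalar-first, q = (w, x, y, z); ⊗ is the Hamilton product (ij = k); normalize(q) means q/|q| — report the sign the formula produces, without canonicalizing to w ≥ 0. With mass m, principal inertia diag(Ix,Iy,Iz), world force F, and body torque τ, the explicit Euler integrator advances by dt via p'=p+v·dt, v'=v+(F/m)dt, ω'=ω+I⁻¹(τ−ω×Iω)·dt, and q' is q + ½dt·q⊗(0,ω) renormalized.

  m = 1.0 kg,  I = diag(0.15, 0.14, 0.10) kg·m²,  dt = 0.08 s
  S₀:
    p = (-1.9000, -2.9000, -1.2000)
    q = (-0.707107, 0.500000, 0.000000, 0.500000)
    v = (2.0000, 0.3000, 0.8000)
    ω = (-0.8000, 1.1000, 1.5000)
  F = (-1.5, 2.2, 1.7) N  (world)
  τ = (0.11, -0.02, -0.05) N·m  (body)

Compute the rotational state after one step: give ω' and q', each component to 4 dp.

ω' = (-0.7061, 1.1229, 1.4530)
q' = (-0.7188, 0.4990, -0.0769, 0.4780)

angular accel α = (1.1733, 0.2857, -0.5880)
ω + α·dt = (-0.7061, 1.1229, 1.4530)
Hamilton product q⊗(0,ω) = (-0.3500000, 0.0156856, -1.9278177, -0.5106605)
updated quaternion q' = (-0.7188, 0.4990, -0.0769, 0.4780)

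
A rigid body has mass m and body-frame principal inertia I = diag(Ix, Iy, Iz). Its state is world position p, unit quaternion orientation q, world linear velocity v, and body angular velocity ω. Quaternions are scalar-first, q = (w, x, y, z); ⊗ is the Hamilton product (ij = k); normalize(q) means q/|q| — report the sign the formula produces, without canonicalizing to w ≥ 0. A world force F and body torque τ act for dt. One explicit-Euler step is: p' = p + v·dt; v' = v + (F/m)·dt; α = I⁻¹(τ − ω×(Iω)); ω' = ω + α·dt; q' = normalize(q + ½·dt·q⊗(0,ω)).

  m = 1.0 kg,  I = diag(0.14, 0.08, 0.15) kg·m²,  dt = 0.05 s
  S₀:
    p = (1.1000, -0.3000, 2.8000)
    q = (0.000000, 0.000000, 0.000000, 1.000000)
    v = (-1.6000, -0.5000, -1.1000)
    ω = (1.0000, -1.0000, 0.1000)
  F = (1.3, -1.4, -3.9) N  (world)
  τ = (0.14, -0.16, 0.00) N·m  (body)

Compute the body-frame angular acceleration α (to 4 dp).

α = (1.0500, -1.9875, -0.4000)

ω×(Iω) gyroscopic = (-0.0070, -0.0010, 0.0600)
α = I⁻¹(τ − ω×Iω) = (1.0500, -1.9875, -0.4000)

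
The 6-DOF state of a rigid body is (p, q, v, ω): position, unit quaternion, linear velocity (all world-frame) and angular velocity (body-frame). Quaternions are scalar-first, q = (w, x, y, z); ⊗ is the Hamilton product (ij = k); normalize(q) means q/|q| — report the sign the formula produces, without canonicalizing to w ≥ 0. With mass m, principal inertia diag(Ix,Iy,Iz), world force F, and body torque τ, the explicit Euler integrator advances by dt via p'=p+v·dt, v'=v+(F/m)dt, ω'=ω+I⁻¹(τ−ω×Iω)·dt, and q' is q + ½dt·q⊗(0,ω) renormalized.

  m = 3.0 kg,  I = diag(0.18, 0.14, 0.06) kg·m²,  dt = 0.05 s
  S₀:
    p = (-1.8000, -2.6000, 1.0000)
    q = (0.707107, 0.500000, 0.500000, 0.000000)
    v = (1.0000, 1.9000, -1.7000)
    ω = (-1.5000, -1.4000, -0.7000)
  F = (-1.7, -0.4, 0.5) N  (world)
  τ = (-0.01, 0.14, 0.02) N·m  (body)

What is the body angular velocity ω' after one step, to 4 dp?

ω' = (-1.4810, -1.3950, -0.6133)

angular accel α = (0.3800, 0.1000, 1.7333)
ω + α·dt = (-1.4810, -1.3950, -0.6133)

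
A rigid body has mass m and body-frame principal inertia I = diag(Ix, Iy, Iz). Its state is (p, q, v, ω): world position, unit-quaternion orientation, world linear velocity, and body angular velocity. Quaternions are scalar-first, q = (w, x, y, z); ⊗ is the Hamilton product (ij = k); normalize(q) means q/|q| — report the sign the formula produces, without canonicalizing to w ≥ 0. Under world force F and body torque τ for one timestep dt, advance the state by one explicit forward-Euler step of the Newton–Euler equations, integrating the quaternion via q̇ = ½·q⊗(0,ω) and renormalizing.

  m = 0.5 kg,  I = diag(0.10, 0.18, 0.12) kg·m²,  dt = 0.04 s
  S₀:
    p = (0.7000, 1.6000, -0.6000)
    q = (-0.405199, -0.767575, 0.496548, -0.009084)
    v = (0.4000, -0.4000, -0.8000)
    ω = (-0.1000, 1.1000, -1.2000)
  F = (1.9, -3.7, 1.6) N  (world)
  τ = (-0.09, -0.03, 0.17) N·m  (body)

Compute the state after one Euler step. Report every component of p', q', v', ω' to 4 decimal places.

p' = (0.7160, 1.5840, -0.6320)
q' = (-0.4177, -0.7781, 0.4690, -0.0152)
v' = (0.5520, -0.6960, -0.6720)
ω' = (-0.1677, 1.0939, -1.1404)

a = F/m = (3.8000, -7.4000, 3.2000)
p' = p + v·dt = (0.7160, 1.5840, -0.6320)
v' = v + a·dt = (0.5520, -0.6960, -0.6720)
gyro term ω×Iω = (0.0792, -0.0024, -0.0088)
angular accel α = (-1.6920, -0.1533, 1.4900)
new body rate ω' = (-0.1677, 1.0939, -1.1404)
Hamilton product q⊗(0,ω) = (-0.6338611, -0.5453453, -1.3659005, -0.3084389)
q + ½dt·q⊗(0,ω), renormalized = (-0.4177, -0.7781, 0.4690, -0.0152)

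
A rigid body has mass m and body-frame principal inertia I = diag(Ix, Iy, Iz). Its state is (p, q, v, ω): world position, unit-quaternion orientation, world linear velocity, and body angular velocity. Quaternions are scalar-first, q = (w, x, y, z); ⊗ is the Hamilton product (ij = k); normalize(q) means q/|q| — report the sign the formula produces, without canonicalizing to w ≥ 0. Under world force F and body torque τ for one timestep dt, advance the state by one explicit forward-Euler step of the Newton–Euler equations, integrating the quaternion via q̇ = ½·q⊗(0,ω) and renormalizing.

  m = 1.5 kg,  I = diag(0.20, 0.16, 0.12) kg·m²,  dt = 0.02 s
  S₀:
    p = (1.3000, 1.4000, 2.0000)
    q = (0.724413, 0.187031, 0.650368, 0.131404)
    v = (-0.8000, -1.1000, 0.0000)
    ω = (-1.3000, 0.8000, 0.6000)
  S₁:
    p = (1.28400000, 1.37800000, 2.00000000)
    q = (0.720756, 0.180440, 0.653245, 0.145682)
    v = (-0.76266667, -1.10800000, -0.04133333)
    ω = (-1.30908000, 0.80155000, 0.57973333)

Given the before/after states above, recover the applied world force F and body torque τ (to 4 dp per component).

v₁ − v₀ = (0.03733333, -0.00800000, -0.04133333)
applied force F = (2.8000, -0.6000, -3.1000)
ω₁ − ω₀ = (-0.00908000, 0.00155000, -0.02026667)
gyro term ω₀×Iω₀ = (-0.0192, -0.0624, 0.0416)
I·α + gyro = (-0.1100, -0.0500, -0.0800)

F = (2.8000, -0.6000, -3.1000)
τ = (-0.1100, -0.0500, -0.0800)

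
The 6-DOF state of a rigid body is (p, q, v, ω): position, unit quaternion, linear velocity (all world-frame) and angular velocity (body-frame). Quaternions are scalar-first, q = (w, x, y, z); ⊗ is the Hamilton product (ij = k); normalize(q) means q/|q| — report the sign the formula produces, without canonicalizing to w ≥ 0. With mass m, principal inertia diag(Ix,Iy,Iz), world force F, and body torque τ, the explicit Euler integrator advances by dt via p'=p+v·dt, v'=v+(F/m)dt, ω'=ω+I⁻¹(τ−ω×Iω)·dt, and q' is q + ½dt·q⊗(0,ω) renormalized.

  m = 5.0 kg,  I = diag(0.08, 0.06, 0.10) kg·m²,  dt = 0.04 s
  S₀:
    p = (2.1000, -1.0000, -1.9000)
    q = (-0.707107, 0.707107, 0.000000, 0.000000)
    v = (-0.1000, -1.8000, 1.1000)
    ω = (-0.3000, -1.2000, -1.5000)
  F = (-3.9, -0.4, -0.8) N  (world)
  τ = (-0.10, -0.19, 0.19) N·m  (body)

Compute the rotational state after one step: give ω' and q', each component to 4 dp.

ω' = (-0.3860, -1.3207, -1.4211)
q' = (-0.7023, 0.7108, 0.0382, 0.0042)

α = I⁻¹(τ − ω×Iω) = (-2.1500, -3.0167, 1.9720)
ω' = ω + α·dt = (-0.3860, -1.3207, -1.4211)
2q̇ = q⊗(0,ω) = (0.2121321, 0.2121321, 1.9091889, 0.2121321)
q' = normalize(q + ½dt·q⊗(0,ω)) = (-0.7023, 0.7108, 0.0382, 0.0042)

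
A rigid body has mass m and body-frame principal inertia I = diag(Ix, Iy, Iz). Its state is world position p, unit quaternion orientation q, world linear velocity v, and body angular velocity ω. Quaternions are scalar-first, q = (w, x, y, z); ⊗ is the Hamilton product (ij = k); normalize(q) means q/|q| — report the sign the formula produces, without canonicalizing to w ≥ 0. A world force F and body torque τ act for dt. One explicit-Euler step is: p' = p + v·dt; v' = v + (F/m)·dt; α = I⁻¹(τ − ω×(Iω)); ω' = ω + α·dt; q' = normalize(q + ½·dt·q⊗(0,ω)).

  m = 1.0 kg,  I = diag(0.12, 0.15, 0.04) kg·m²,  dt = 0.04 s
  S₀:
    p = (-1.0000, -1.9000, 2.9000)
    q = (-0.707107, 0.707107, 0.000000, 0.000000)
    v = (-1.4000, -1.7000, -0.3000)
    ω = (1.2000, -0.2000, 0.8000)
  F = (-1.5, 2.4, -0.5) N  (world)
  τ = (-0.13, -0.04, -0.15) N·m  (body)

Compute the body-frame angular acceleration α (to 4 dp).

α = (-1.2300, -0.7787, -3.5700)

precession coupling ω×(Iω) = (0.0176, 0.0768, -0.0072)
angular accel α = (-1.2300, -0.7787, -3.5700)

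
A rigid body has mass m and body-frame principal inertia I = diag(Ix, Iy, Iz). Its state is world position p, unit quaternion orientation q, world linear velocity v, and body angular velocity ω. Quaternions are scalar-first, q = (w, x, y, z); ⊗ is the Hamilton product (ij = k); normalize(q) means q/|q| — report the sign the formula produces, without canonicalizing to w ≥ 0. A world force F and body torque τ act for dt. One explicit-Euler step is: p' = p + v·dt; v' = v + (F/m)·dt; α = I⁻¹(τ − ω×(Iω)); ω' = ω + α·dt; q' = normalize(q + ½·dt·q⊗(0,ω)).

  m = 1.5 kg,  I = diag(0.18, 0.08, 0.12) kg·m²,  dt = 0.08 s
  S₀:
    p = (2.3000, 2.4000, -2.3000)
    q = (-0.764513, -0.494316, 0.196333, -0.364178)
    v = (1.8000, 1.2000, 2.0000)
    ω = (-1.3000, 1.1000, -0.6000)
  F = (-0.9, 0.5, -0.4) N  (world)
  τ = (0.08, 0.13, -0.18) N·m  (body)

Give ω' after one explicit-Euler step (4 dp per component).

precession coupling ω×(Iω) = (-0.0264, 0.0468, 0.1430)
α = I⁻¹(τ − ω×Iω) = (0.5911, 1.0400, -2.6917)
ω + α·dt = (-1.2527, 1.1832, -0.8153)

ω' = (-1.2527, 1.1832, -0.8153)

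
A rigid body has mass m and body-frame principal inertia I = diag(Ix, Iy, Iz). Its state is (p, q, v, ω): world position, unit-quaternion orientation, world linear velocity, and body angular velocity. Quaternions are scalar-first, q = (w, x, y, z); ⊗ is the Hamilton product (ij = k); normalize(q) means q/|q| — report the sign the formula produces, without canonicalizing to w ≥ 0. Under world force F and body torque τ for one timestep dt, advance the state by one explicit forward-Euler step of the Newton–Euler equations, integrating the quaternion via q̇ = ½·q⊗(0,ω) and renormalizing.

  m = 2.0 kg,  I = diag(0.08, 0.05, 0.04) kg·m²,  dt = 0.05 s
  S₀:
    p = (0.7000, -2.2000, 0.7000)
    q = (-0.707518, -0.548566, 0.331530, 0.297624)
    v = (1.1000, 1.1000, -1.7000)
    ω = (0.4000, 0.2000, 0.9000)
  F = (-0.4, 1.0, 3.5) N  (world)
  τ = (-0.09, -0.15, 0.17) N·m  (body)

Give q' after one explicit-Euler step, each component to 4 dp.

2q̇ = q⊗(0,ω) = (-0.1147412, -0.0441550, 0.4712554, -0.8790914)
q + ½dt·q⊗(0,ω), renormalized = (-0.7102, -0.5495, 0.3432, 0.2756)

q' = (-0.7102, -0.5495, 0.3432, 0.2756)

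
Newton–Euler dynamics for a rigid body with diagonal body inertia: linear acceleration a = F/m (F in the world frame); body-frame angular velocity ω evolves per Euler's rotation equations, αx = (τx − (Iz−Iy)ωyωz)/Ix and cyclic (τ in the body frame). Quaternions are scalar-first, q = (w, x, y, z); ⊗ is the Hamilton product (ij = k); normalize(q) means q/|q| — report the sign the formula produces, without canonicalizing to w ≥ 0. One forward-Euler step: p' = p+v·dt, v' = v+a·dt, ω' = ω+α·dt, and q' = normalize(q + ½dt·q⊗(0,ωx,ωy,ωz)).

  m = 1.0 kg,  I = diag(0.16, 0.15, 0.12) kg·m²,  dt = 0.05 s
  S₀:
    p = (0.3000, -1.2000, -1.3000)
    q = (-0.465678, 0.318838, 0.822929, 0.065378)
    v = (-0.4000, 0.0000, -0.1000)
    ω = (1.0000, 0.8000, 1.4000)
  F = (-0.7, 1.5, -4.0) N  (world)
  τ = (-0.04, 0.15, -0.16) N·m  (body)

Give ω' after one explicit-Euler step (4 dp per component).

ω' = (0.9980, 0.8313, 1.3367)

ω×(Iω) gyroscopic = (-0.0336, 0.0560, -0.0080)
α = I⁻¹(τ − ω×Iω) = (-0.0400, 0.6267, -1.2667)
new body rate ω' = (0.9980, 0.8313, 1.3367)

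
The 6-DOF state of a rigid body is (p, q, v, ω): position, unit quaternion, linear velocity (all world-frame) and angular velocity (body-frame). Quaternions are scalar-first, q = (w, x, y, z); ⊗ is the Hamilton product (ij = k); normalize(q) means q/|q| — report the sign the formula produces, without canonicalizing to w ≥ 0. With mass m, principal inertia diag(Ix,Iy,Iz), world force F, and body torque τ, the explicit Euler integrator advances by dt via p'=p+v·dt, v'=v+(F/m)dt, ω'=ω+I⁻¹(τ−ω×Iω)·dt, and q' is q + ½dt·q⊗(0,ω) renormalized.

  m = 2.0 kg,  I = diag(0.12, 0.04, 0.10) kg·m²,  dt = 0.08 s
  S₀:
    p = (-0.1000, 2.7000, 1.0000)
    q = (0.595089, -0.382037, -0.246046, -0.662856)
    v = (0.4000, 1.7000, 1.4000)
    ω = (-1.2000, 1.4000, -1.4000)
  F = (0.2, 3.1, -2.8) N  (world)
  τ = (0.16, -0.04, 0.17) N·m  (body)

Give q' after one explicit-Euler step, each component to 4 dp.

q' = (0.5511, -0.3582, -0.2014, -0.7263)

q⊗(0,ω) = (-1.0419784, 0.5583560, 1.0937000, -1.6632316)
q + ½dt·q⊗(0,ω), renormalized = (0.5511, -0.3582, -0.2014, -0.7263)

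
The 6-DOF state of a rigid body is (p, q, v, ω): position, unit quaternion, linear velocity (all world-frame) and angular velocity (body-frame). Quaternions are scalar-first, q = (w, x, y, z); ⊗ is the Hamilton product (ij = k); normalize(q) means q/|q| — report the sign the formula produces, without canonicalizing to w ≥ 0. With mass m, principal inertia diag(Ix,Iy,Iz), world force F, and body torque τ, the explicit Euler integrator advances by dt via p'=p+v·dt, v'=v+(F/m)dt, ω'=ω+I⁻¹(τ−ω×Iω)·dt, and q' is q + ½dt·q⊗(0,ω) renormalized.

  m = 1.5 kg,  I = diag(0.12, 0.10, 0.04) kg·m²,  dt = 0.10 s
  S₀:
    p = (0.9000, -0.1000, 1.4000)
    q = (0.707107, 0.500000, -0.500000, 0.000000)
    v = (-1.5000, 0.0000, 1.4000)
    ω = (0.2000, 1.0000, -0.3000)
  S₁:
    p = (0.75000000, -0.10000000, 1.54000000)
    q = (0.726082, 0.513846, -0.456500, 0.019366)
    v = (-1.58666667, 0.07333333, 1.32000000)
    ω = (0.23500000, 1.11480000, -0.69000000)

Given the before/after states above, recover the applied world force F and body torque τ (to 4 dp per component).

F = (-1.3000, 1.1000, -1.2000)
τ = (0.0600, 0.1100, -0.1600)

Δv = v₁−v₀ = (-0.08666667, 0.07333333, -0.08000000)
applied force F = (-1.3000, 1.1000, -1.2000)
ω₁ − ω₀ = (0.03500000, 0.11480000, -0.39000000)
precession coupling = (0.0180, -0.0048, -0.0040)
τ = I·(Δω/dt) + ω₀×(Iω₀) = (0.0600, 0.1100, -0.1600)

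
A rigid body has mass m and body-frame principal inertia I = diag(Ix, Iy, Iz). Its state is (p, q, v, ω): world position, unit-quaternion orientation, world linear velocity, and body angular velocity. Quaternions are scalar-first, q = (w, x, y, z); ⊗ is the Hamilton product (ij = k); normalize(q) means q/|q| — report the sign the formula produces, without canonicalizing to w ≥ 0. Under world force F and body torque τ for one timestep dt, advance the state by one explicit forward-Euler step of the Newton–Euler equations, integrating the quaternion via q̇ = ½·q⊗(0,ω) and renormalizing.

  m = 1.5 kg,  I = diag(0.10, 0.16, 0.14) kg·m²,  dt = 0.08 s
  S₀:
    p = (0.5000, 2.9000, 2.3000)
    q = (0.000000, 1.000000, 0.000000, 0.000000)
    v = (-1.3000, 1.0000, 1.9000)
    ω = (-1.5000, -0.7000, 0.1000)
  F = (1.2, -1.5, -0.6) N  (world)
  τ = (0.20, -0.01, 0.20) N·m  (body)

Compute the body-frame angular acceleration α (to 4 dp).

ω×(Iω) gyroscopic = (0.0014, 0.0060, 0.0630)
(τ − ω×Iω)/I = (1.9860, -0.1000, 0.9786)

α = (1.9860, -0.1000, 0.9786)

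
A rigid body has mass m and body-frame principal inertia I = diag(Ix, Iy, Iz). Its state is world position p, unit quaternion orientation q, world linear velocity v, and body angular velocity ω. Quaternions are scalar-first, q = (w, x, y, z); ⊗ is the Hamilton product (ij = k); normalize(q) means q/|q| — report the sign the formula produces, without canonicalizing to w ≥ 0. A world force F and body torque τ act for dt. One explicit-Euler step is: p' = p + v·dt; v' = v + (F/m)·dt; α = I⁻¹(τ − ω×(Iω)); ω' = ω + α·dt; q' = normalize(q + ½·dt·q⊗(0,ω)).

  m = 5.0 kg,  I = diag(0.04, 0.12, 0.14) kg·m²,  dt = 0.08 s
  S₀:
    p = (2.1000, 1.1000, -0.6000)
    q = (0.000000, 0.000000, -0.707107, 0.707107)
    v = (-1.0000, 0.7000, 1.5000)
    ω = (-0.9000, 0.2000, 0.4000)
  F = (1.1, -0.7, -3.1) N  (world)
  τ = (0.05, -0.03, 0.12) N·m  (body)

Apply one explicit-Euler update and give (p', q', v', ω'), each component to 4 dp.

a = (0.2200, -0.1400, -0.6200)
p + v·dt = (2.0200, 1.1560, -0.4800)
v + (F/m)dt = (-0.9824, 0.6888, 1.4504)
α = I⁻¹(τ − ω×Iω) = (1.2100, -0.5500, 0.9600)
new body rate ω' = (-0.8032, 0.1560, 0.4768)
2q̇ = q⊗(0,ω) = (-0.1414214, -0.4242642, -0.6363963, -0.6363963)
q + ½dt·q⊗(0,ω), renormalized = (-0.0057, -0.0170, -0.7320, 0.6811)

p' = (2.0200, 1.1560, -0.4800)
q' = (-0.0057, -0.0170, -0.7320, 0.6811)
v' = (-0.9824, 0.6888, 1.4504)
ω' = (-0.8032, 0.1560, 0.4768)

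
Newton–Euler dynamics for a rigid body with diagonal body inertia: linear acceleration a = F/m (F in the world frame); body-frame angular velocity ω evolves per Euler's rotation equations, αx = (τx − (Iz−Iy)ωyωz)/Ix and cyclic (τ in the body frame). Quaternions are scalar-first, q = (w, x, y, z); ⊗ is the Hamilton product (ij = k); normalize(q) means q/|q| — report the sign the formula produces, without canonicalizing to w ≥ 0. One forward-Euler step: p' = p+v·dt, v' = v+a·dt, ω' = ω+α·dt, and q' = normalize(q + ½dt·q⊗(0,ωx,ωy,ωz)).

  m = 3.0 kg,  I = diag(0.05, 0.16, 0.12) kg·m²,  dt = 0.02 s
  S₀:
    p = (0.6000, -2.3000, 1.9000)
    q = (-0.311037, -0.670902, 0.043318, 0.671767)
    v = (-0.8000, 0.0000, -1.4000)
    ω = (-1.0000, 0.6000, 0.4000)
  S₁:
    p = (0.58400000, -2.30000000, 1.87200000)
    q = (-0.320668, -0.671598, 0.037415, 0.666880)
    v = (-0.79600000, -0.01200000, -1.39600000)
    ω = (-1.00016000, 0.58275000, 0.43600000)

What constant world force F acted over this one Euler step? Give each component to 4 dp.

F = (0.6000, -1.8000, 0.6000)

velocity change Δv = (0.00400000, -0.01200000, 0.00400000)
m·(v₁−v₀)/dt = (0.6000, -1.8000, 0.6000)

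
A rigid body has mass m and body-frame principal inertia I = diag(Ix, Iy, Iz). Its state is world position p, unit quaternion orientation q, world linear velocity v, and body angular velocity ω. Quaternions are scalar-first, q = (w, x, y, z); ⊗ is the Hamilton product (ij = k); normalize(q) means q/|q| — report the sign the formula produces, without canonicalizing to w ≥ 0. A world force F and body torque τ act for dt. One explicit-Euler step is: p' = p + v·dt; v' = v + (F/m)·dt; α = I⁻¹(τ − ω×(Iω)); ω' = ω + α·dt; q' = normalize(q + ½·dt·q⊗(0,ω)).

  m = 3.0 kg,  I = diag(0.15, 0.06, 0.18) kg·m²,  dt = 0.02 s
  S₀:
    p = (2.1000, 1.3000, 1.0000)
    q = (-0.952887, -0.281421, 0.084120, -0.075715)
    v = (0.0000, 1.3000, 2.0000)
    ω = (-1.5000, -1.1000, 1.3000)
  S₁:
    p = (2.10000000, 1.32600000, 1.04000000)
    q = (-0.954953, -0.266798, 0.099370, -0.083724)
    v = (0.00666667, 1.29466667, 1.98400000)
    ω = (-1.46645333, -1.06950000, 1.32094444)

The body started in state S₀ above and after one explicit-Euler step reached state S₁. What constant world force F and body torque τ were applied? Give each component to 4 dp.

v₁ − v₀ = (0.00666667, -0.00533333, -0.01600000)
applied force F = (1.0000, -0.8000, -2.4000)
Δω = ω₁−ω₀ = (0.03354667, 0.03050000, 0.02094444)
I·α + gyro = (0.0800, 0.1500, 0.0400)

F = (1.0000, -0.8000, -2.4000)
τ = (0.0800, 0.1500, 0.0400)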